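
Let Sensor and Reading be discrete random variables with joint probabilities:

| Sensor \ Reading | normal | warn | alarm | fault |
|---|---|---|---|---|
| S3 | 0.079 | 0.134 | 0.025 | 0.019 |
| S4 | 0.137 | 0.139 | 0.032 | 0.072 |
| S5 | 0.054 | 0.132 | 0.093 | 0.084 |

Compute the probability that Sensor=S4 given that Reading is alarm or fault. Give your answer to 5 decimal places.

0.32000

P(Reading=alarm) = 0.025 + 0.032 + 0.093 = 0.150.
P(Reading=fault) = 0.019 + 0.072 + 0.084 = 0.175.
P(Reading ∈ {alarm, fault}) = 0.150 + 0.175 = 0.325; P(Sensor=S4, Reading ∈ {alarm, fault}) = 0.032 + 0.072 = 0.104.
P(Sensor=S4 | Reading ∈ {alarm, fault}) = 0.104/0.325 = 0.32000.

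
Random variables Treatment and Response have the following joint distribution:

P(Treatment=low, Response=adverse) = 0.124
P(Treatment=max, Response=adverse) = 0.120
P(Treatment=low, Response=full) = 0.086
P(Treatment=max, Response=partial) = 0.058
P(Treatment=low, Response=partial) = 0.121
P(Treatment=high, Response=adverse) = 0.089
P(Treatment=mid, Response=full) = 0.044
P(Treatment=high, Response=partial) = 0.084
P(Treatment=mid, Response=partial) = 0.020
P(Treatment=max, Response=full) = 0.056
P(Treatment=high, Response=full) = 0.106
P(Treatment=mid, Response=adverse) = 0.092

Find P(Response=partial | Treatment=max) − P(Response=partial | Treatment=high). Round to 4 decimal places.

P(Treatment=max) = 0.058 + 0.056 + 0.120 = 0.234; P(Response=partial | Treatment=max) = 0.058/0.234 = 0.24786.
P(Treatment=high) = 0.084 + 0.106 + 0.089 = 0.279; P(Response=partial | Treatment=high) = 0.084/0.279 = 0.30108.
Difference = -0.0532.

-0.0532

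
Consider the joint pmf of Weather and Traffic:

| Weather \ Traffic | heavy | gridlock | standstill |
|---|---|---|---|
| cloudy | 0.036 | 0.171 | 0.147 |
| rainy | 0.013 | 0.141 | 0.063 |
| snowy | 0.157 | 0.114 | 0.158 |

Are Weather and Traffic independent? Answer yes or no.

no

P(Weather=snowy) = 0.429 and P(Traffic=gridlock) = 0.426, so their product is 0.18275, but P(Weather=snowy, Traffic=gridlock) = 0.114. Since these differ, Weather and Traffic are not independent.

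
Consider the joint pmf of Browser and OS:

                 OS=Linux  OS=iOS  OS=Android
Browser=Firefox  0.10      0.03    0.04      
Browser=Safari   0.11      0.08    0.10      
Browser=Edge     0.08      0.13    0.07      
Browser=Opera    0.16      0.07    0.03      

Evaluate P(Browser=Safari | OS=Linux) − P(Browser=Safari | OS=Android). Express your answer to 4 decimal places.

P(OS=Linux) = 0.10 + 0.11 + 0.08 + 0.16 = 0.45; P(Browser=Safari | OS=Linux) = 0.11/0.45 = 0.24444.
P(OS=Android) = 0.04 + 0.10 + 0.07 + 0.03 = 0.24; P(Browser=Safari | OS=Android) = 0.10/0.24 = 0.41667.
Difference = -0.1722.

-0.1722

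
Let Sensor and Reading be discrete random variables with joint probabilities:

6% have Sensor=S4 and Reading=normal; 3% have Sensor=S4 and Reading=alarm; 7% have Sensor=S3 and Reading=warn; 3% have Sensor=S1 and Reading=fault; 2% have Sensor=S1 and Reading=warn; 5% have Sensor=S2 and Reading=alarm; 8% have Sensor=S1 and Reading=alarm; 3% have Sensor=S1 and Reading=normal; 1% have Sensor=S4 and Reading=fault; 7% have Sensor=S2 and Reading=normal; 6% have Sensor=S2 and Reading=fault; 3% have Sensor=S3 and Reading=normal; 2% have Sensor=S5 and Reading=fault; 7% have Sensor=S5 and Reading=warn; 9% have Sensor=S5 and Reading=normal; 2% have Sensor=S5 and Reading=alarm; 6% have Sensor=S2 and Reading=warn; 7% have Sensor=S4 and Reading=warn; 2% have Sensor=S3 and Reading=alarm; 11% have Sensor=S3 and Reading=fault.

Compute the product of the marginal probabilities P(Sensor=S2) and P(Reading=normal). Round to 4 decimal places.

P(Sensor=S2) = 0.07 + 0.06 + 0.05 + 0.06 = 0.24.
P(Reading=normal) = 0.03 + 0.07 + 0.03 + 0.06 + 0.09 = 0.28.
Product: 0.24 × 0.28 = 0.0672.

0.0672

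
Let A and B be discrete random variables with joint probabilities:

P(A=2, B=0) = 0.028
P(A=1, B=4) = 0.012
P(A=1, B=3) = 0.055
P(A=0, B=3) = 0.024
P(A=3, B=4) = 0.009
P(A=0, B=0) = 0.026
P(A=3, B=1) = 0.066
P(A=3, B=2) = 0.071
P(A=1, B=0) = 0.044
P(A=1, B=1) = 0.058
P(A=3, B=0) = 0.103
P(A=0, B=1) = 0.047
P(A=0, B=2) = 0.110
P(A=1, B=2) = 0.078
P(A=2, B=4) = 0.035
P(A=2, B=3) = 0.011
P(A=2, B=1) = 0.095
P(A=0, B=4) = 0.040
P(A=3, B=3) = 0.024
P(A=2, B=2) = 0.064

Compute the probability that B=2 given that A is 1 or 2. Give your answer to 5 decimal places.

P(A=1) = 0.044 + 0.058 + 0.078 + 0.055 + 0.012 = 0.247.
P(A=2) = 0.028 + 0.095 + 0.064 + 0.011 + 0.035 = 0.233.
P(A ∈ {1, 2}) = 0.247 + 0.233 = 0.480; P(B=2, A ∈ {1, 2}) = 0.078 + 0.064 = 0.142.
P(B=2 | A ∈ {1, 2}) = 0.142/0.480 = 0.29583.

0.29583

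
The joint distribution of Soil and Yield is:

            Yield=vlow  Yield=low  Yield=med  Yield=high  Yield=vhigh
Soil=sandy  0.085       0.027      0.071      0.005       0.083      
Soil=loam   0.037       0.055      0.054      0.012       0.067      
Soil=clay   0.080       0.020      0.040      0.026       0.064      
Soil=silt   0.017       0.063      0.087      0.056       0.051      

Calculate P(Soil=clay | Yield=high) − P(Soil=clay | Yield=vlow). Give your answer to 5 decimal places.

P(Yield=high) = 0.005 + 0.012 + 0.026 + 0.056 = 0.099; P(Soil=clay | Yield=high) = 0.026/0.099 = 0.262626.
P(Yield=vlow) = 0.085 + 0.037 + 0.080 + 0.017 = 0.219; P(Soil=clay | Yield=vlow) = 0.080/0.219 = 0.365297.
Difference = -0.10267.

-0.10267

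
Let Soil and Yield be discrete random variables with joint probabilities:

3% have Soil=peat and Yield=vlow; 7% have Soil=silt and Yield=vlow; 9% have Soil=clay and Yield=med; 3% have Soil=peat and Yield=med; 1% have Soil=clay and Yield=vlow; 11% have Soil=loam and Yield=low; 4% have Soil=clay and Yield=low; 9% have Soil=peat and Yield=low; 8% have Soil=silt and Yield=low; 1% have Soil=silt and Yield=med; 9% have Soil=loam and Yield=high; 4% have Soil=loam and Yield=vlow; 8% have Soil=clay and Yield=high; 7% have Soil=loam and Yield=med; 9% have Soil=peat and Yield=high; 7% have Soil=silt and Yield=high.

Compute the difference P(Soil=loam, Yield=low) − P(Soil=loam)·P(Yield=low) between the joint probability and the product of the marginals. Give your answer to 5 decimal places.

0.01080

P(Soil=loam) = 0.04 + 0.11 + 0.07 + 0.09 = 0.31.
P(Yield=low) = 0.11 + 0.04 + 0.08 + 0.09 = 0.32.
P(Soil=loam, Yield=low) − P(Soil=loam)P(Yield=low) = 0.11 − 0.31×0.32 = 0.01080.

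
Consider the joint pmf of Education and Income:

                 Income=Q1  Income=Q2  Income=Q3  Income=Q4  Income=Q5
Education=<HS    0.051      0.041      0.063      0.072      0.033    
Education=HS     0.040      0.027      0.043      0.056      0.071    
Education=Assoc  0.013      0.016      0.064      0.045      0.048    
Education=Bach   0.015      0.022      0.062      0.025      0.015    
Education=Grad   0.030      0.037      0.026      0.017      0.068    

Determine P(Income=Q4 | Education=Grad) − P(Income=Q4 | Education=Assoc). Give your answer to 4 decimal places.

-0.1464

P(Education=Grad) = 0.030 + 0.037 + 0.026 + 0.017 + 0.068 = 0.178; P(Income=Q4 | Education=Grad) = 0.017/0.178 = 0.09551.
P(Education=Assoc) = 0.013 + 0.016 + 0.064 + 0.045 + 0.048 = 0.186; P(Income=Q4 | Education=Assoc) = 0.045/0.186 = 0.24194.
Difference = -0.1464.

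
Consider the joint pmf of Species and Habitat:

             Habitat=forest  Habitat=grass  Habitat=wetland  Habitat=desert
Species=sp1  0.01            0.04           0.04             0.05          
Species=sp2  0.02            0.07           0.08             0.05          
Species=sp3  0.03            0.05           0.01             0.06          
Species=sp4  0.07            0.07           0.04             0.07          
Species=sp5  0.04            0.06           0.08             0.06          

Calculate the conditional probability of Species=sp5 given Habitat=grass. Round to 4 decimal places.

P(Habitat=grass) = 0.04 + 0.07 + 0.05 + 0.07 + 0.06 = 0.29.
P(Species=sp5 | Habitat=grass) = 0.06/0.29 = 0.2069.

0.2069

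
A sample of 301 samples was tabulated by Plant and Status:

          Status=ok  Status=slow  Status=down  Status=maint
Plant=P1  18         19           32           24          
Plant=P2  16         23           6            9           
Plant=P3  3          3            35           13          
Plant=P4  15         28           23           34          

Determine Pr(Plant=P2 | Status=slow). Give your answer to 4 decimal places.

0.3151

Total with Status=slow: 19 + 23 + 3 + 28 = 73.
P(Plant=P2 | Status=slow) = 23/73 = 0.3151.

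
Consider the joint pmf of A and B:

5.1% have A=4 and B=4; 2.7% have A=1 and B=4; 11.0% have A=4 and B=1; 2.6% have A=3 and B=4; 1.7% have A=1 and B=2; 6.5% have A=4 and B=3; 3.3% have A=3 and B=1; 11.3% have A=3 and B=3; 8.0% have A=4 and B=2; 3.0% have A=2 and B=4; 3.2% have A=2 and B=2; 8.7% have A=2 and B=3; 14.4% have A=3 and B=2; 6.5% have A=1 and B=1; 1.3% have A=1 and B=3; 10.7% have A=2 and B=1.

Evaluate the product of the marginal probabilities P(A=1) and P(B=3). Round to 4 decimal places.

P(A=1) = 0.065 + 0.017 + 0.013 + 0.027 = 0.122.
P(B=3) = 0.013 + 0.087 + 0.113 + 0.065 = 0.278.
Product: 0.122 × 0.278 = 0.0339.

0.0339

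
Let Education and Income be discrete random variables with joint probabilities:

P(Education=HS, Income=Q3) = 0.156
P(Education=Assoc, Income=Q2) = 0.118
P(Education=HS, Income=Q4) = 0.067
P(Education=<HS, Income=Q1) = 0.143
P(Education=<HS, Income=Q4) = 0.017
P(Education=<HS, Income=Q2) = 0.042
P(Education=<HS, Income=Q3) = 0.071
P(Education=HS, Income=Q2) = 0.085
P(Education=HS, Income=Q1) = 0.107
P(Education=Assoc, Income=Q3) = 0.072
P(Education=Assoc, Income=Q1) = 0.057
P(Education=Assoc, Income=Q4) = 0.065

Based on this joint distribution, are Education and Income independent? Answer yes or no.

no

P(Education=<HS) = 0.273 and P(Income=Q1) = 0.307, so their product is 0.08381, but P(Education=<HS, Income=Q1) = 0.143. Since these differ, Education and Income are not independent.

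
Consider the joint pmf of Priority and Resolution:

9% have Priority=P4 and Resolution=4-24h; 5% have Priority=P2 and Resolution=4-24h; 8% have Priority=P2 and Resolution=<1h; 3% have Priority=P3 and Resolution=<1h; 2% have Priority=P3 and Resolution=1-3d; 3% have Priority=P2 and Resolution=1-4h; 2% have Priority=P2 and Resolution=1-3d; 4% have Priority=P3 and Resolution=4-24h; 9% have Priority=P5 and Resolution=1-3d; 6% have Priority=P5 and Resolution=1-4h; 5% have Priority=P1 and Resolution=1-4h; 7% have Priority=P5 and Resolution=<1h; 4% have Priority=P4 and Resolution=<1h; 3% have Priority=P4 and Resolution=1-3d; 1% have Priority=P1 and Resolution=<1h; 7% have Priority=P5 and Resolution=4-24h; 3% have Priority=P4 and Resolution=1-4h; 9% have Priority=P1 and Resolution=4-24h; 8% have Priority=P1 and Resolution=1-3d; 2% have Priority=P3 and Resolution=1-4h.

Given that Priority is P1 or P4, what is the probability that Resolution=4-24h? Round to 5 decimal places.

0.42857

P(Priority=P1) = 0.01 + 0.05 + 0.09 + 0.08 = 0.23.
P(Priority=P4) = 0.04 + 0.03 + 0.09 + 0.03 = 0.19.
P(Priority ∈ {P1, P4}) = 0.23 + 0.19 = 0.42; P(Resolution=4-24h, Priority ∈ {P1, P4}) = 0.09 + 0.09 = 0.18.
P(Resolution=4-24h | Priority ∈ {P1, P4}) = 0.18/0.42 = 0.42857.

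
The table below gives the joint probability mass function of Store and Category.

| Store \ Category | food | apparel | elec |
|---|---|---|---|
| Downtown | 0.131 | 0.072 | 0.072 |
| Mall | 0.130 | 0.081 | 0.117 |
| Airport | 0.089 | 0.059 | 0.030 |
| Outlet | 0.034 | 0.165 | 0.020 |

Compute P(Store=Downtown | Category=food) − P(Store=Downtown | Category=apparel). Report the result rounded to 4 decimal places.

P(Category=food) = 0.131 + 0.130 + 0.089 + 0.034 = 0.384; P(Store=Downtown | Category=food) = 0.131/0.384 = 0.34115.
P(Category=apparel) = 0.072 + 0.081 + 0.059 + 0.165 = 0.377; P(Store=Downtown | Category=apparel) = 0.072/0.377 = 0.19098.
Difference = 0.1502.

0.1502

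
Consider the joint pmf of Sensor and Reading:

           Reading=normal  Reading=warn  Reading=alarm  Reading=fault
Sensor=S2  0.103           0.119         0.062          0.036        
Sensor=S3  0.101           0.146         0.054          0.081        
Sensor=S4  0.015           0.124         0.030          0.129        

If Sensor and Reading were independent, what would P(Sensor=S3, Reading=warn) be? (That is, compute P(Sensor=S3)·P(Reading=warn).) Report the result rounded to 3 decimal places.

P(Sensor=S3) = 0.101 + 0.146 + 0.054 + 0.081 = 0.382.
P(Reading=warn) = 0.119 + 0.146 + 0.124 = 0.389.
Product: 0.382 × 0.389 = 0.149.

0.149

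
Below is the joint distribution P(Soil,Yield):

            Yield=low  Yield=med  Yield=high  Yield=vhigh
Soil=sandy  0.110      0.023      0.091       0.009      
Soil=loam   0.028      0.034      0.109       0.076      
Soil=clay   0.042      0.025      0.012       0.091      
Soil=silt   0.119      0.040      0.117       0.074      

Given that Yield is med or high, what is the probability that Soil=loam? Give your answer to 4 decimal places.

0.3171

P(Yield=med) = 0.023 + 0.034 + 0.025 + 0.040 = 0.122.
P(Yield=high) = 0.091 + 0.109 + 0.012 + 0.117 = 0.329.
P(Yield ∈ {med, high}) = 0.122 + 0.329 = 0.451; P(Soil=loam, Yield ∈ {med, high}) = 0.034 + 0.109 = 0.143.
P(Soil=loam | Yield ∈ {med, high}) = 0.143/0.451 = 0.3171.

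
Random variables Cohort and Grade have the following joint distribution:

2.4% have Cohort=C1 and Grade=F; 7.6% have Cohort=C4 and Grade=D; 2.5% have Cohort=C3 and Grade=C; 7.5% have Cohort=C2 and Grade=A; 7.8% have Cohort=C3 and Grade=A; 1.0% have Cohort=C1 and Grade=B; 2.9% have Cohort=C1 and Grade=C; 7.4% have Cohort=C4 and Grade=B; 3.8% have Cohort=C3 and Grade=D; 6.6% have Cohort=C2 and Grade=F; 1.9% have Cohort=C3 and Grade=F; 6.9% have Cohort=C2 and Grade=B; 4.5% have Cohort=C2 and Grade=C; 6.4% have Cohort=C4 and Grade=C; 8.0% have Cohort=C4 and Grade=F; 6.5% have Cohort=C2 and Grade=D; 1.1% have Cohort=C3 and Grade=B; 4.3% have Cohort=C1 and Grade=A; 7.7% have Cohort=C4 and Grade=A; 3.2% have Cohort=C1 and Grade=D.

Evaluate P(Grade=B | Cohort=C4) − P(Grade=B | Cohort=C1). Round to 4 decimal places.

0.1270

P(Cohort=C4) = 0.077 + 0.074 + 0.064 + 0.076 + 0.080 = 0.371; P(Grade=B | Cohort=C4) = 0.074/0.371 = 0.19946.
P(Cohort=C1) = 0.043 + 0.010 + 0.029 + 0.032 + 0.024 = 0.138; P(Grade=B | Cohort=C1) = 0.010/0.138 = 0.07246.
Difference = 0.1270.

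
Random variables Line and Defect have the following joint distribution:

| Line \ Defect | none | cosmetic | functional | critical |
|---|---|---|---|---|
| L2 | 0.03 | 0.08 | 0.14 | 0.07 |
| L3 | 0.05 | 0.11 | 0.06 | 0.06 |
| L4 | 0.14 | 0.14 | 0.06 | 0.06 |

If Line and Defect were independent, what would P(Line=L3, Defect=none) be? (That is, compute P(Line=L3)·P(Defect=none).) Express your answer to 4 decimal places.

0.0616

P(Line=L3) = 0.05 + 0.11 + 0.06 + 0.06 = 0.28.
P(Defect=none) = 0.03 + 0.05 + 0.14 = 0.22.
Product: 0.28 × 0.22 = 0.0616.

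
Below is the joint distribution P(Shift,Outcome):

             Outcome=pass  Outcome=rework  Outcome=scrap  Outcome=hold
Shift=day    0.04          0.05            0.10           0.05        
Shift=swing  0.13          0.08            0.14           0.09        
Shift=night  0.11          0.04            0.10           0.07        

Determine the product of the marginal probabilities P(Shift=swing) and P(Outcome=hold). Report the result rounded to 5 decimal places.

0.09240

P(Shift=swing) = 0.13 + 0.08 + 0.14 + 0.09 = 0.44.
P(Outcome=hold) = 0.05 + 0.09 + 0.07 = 0.21.
Product: 0.44 × 0.21 = 0.09240.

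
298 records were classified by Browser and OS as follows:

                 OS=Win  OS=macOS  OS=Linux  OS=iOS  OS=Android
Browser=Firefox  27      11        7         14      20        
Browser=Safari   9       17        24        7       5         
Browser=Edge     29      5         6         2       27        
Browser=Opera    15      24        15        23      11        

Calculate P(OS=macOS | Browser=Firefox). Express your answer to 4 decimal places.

0.1392

Total with Browser=Firefox: 27 + 11 + 7 + 14 + 20 = 79.
P(OS=macOS | Browser=Firefox) = 11/79 = 0.1392.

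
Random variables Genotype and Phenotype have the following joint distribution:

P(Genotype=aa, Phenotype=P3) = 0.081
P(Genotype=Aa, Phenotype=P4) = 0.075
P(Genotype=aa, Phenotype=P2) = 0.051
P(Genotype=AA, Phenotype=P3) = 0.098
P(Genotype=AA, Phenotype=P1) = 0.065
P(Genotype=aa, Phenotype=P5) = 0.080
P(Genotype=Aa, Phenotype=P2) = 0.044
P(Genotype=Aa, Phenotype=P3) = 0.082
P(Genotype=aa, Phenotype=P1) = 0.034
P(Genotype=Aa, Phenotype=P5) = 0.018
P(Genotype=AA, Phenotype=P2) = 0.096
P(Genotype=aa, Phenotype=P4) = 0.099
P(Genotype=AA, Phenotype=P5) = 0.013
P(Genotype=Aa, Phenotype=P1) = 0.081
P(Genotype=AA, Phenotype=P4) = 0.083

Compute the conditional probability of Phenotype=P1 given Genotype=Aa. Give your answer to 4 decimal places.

0.2700

P(Genotype=Aa) = 0.081 + 0.044 + 0.082 + 0.075 + 0.018 = 0.300.
P(Phenotype=P1 | Genotype=Aa) = 0.081/0.300 = 0.2700.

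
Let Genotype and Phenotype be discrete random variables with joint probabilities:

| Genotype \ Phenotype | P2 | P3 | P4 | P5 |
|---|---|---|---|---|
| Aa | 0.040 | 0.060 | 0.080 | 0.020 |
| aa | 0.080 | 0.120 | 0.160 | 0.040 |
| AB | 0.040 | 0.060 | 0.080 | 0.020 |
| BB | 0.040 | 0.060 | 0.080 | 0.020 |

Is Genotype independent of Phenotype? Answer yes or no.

Every cell satisfies P(Genotype,Phenotype) = P(Genotype)·P(Phenotype). For instance P(Genotype=BB) = 0.200, P(Phenotype=P4) = 0.400, and 0.200×0.400 = 0.080 matches the joint entry. So Genotype and Phenotype are independent.

yes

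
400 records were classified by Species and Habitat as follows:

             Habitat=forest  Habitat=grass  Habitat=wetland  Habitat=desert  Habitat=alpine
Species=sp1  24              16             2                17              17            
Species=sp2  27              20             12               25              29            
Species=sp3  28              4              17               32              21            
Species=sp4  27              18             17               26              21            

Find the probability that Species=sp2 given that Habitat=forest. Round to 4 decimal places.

Total with Habitat=forest: 24 + 27 + 28 + 27 = 106.
P(Species=sp2 | Habitat=forest) = 27/106 = 0.2547.

0.2547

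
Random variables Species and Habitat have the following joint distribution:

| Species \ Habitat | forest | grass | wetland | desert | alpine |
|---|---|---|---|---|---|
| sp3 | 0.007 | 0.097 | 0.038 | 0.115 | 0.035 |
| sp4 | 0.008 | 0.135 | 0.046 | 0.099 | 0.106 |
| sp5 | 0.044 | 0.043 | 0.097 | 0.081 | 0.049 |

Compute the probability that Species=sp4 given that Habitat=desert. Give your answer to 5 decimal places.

0.33559

P(Habitat=desert) = 0.115 + 0.099 + 0.081 = 0.295.
P(Species=sp4 | Habitat=desert) = 0.099/0.295 = 0.33559.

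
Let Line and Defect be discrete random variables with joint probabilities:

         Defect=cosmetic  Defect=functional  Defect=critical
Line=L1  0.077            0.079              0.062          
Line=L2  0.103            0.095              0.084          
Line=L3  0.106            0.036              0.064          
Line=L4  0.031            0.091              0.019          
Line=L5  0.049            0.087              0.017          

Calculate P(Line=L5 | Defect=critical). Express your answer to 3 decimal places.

0.069

P(Defect=critical) = 0.062 + 0.084 + 0.064 + 0.019 + 0.017 = 0.246.
P(Line=L5 | Defect=critical) = 0.017/0.246 = 0.069.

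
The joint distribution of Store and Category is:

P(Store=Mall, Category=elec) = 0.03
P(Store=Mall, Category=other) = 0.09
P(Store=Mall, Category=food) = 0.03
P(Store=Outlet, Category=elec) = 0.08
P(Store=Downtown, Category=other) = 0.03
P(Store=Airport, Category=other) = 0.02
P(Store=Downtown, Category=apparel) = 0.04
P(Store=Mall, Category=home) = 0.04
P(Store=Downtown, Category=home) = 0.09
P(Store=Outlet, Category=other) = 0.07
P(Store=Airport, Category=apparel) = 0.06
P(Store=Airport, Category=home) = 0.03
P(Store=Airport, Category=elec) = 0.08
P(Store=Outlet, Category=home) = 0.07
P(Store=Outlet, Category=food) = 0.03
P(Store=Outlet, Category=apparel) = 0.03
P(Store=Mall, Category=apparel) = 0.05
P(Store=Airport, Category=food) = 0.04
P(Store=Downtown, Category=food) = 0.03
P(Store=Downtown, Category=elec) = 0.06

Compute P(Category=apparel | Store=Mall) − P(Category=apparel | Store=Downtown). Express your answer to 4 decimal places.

0.0483

P(Store=Mall) = 0.03 + 0.05 + 0.03 + 0.04 + 0.09 = 0.24; P(Category=apparel | Store=Mall) = 0.05/0.24 = 0.20833.
P(Store=Downtown) = 0.03 + 0.04 + 0.06 + 0.09 + 0.03 = 0.25; P(Category=apparel | Store=Downtown) = 0.04/0.25 = 0.16000.
Difference = 0.0483.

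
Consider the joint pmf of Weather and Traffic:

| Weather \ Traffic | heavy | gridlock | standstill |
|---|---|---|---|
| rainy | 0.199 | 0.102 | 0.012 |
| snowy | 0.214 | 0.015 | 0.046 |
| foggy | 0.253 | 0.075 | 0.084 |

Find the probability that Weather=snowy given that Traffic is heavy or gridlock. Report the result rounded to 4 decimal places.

P(Traffic=heavy) = 0.199 + 0.214 + 0.253 = 0.666.
P(Traffic=gridlock) = 0.102 + 0.015 + 0.075 = 0.192.
P(Traffic ∈ {heavy, gridlock}) = 0.666 + 0.192 = 0.858; P(Weather=snowy, Traffic ∈ {heavy, gridlock}) = 0.214 + 0.015 = 0.229.
P(Weather=snowy | Traffic ∈ {heavy, gridlock}) = 0.229/0.858 = 0.2669.

0.2669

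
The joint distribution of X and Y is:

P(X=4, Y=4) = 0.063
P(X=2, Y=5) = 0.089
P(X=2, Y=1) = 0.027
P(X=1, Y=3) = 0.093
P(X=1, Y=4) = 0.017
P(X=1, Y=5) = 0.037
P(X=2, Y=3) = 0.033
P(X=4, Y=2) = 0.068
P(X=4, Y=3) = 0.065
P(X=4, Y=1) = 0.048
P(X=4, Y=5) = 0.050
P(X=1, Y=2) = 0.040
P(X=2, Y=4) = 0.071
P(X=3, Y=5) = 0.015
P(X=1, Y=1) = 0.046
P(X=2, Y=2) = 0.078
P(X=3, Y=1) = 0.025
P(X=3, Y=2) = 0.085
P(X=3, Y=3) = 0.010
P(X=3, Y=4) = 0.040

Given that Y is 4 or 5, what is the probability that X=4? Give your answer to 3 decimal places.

0.296

P(Y=4) = 0.017 + 0.071 + 0.040 + 0.063 = 0.191.
P(Y=5) = 0.037 + 0.089 + 0.015 + 0.050 = 0.191.
P(Y ∈ {4, 5}) = 0.191 + 0.191 = 0.382; P(X=4, Y ∈ {4, 5}) = 0.063 + 0.050 = 0.113.
P(X=4 | Y ∈ {4, 5}) = 0.113/0.382 = 0.296.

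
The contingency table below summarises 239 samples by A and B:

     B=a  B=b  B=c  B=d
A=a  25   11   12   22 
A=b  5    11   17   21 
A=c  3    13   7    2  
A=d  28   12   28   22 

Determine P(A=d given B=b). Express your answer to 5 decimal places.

Total with B=b: 11 + 11 + 13 + 12 = 47.
P(A=d | B=b) = 12/47 = 0.25532.

0.25532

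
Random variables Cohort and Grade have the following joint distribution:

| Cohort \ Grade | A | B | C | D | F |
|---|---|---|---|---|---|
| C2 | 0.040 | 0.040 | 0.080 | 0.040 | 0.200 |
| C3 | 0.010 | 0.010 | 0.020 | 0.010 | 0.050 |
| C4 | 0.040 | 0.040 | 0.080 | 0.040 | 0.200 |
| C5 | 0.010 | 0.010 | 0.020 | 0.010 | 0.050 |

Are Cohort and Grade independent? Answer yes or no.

yes

Every cell satisfies P(Cohort,Grade) = P(Cohort)·P(Grade). For instance P(Cohort=C2) = 0.400, P(Grade=B) = 0.100, and 0.400×0.100 = 0.040 matches the joint entry. So Cohort and Grade are independent.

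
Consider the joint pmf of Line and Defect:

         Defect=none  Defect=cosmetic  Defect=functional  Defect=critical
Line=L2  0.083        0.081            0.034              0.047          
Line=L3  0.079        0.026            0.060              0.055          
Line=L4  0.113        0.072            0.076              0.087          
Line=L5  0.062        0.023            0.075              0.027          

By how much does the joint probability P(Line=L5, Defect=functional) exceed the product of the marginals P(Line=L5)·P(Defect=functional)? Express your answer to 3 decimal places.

P(Line=L5) = 0.062 + 0.023 + 0.075 + 0.027 = 0.187.
P(Defect=functional) = 0.034 + 0.060 + 0.076 + 0.075 = 0.245.
P(Line=L5, Defect=functional) − P(Line=L5)P(Defect=functional) = 0.075 − 0.187×0.245 = 0.029.

0.029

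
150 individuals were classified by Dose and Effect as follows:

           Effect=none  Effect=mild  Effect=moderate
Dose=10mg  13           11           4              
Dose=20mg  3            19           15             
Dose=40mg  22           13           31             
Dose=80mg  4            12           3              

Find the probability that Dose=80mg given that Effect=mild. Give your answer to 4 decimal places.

0.2182

Total with Effect=mild: 11 + 19 + 13 + 12 = 55.
P(Dose=80mg | Effect=mild) = 12/55 = 0.2182.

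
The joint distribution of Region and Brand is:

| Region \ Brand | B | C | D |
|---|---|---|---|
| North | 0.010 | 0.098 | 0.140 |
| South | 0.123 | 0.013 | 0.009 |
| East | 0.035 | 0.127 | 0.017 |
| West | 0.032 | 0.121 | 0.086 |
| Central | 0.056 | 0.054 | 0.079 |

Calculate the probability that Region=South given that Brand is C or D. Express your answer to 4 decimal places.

0.0296

P(Brand=C) = 0.098 + 0.013 + 0.127 + 0.121 + 0.054 = 0.413.
P(Brand=D) = 0.140 + 0.009 + 0.017 + 0.086 + 0.079 = 0.331.
P(Brand ∈ {C, D}) = 0.413 + 0.331 = 0.744; P(Region=South, Brand ∈ {C, D}) = 0.013 + 0.009 = 0.022.
P(Region=South | Brand ∈ {C, D}) = 0.022/0.744 = 0.0296.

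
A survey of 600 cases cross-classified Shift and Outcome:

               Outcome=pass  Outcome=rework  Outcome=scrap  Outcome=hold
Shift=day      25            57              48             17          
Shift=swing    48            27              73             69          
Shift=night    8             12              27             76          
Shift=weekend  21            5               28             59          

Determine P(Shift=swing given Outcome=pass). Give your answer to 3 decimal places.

0.471

Total with Outcome=pass: 25 + 48 + 8 + 21 = 102.
P(Shift=swing | Outcome=pass) = 48/102 = 0.471.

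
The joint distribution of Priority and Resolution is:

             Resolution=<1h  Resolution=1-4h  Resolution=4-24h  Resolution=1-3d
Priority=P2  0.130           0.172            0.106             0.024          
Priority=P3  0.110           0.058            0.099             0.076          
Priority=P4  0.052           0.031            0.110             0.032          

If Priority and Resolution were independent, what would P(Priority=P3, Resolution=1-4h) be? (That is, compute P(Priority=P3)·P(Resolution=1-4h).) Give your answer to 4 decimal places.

0.0895

P(Priority=P3) = 0.110 + 0.058 + 0.099 + 0.076 = 0.343.
P(Resolution=1-4h) = 0.172 + 0.058 + 0.031 = 0.261.
Product: 0.343 × 0.261 = 0.0895.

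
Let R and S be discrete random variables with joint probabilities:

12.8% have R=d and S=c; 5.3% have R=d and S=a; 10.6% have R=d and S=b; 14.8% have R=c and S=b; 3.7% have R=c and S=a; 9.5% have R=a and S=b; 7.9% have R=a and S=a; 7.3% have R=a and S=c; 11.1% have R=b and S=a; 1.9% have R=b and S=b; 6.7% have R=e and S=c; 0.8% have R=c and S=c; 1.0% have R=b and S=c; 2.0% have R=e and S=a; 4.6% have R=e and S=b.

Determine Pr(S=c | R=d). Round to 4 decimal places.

P(R=d) = 0.053 + 0.106 + 0.128 = 0.287.
P(S=c | R=d) = 0.128/0.287 = 0.4460.

0.4460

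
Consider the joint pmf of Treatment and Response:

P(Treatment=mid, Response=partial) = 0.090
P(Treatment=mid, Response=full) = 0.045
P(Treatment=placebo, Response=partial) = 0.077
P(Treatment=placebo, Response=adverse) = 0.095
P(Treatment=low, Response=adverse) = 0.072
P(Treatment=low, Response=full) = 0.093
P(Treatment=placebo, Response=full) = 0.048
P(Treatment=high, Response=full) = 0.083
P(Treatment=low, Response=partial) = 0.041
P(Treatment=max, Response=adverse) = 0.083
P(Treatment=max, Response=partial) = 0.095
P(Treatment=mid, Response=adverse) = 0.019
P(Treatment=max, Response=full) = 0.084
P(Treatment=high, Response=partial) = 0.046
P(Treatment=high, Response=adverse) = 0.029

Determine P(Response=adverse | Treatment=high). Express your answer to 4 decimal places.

P(Treatment=high) = 0.046 + 0.083 + 0.029 = 0.158.
P(Response=adverse | Treatment=high) = 0.029/0.158 = 0.1835.

0.1835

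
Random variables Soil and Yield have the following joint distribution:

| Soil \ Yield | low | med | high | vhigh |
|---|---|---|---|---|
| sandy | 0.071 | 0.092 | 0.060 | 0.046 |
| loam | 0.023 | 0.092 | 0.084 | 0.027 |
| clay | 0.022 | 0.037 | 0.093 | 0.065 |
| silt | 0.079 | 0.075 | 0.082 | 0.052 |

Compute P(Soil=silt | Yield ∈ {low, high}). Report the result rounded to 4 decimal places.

0.3132

P(Yield=low) = 0.071 + 0.023 + 0.022 + 0.079 = 0.195.
P(Yield=high) = 0.060 + 0.084 + 0.093 + 0.082 = 0.319.
P(Yield ∈ {low, high}) = 0.195 + 0.319 = 0.514; P(Soil=silt, Yield ∈ {low, high}) = 0.079 + 0.082 = 0.161.
P(Soil=silt | Yield ∈ {low, high}) = 0.161/0.514 = 0.3132.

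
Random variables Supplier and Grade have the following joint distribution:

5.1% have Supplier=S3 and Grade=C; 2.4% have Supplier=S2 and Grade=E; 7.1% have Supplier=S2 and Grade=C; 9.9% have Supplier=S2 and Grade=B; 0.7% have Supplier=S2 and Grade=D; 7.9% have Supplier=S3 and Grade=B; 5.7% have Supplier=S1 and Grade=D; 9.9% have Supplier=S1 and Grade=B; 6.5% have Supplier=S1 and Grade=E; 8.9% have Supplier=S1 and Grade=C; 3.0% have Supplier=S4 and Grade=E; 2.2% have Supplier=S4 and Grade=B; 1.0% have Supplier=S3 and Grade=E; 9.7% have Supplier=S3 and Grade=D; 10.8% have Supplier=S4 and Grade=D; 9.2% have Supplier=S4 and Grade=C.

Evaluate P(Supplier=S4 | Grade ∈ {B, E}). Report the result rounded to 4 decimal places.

P(Grade=B) = 0.099 + 0.099 + 0.079 + 0.022 = 0.299.
P(Grade=E) = 0.065 + 0.024 + 0.010 + 0.030 = 0.129.
P(Grade ∈ {B, E}) = 0.299 + 0.129 = 0.428; P(Supplier=S4, Grade ∈ {B, E}) = 0.022 + 0.030 = 0.052.
P(Supplier=S4 | Grade ∈ {B, E}) = 0.052/0.428 = 0.1215.

0.1215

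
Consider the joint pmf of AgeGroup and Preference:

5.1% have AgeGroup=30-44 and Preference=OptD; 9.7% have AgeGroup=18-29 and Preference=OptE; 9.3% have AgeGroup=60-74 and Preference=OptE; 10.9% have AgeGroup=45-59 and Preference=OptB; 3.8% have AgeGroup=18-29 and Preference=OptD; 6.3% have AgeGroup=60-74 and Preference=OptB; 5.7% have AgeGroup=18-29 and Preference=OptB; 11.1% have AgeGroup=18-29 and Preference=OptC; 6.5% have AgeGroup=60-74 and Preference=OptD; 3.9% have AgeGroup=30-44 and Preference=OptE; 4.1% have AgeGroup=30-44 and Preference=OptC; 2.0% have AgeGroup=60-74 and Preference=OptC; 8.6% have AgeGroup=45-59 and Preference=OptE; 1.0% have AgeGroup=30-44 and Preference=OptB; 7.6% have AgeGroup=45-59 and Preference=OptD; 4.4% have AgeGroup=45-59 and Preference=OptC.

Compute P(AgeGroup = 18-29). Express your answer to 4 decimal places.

P(AgeGroup=18-29) = 0.057 + 0.111 + 0.038 + 0.097 = 0.303.

0.3030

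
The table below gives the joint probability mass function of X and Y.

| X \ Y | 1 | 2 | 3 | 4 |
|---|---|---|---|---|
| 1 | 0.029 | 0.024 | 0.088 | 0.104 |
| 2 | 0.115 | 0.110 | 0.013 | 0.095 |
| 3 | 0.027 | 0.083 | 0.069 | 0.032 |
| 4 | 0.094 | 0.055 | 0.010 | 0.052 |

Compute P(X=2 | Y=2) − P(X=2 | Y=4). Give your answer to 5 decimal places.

P(Y=2) = 0.024 + 0.110 + 0.083 + 0.055 = 0.272; P(X=2 | Y=2) = 0.110/0.272 = 0.404412.
P(Y=4) = 0.104 + 0.095 + 0.032 + 0.052 = 0.283; P(X=2 | Y=4) = 0.095/0.283 = 0.335689.
Difference = 0.06872.

0.06872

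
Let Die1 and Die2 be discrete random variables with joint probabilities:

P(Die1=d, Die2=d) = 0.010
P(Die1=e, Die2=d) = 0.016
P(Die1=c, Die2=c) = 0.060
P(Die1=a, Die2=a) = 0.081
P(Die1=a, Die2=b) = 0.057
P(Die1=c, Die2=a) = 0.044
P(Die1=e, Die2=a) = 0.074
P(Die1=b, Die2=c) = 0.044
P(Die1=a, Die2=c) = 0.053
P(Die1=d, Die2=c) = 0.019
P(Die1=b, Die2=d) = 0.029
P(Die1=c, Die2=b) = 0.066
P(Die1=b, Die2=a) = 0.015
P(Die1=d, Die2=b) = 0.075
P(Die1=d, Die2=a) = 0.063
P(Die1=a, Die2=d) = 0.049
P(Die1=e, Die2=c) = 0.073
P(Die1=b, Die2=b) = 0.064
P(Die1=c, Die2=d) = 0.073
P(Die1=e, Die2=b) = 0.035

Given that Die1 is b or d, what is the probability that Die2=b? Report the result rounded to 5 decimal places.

P(Die1=b) = 0.015 + 0.064 + 0.044 + 0.029 = 0.152.
P(Die1=d) = 0.063 + 0.075 + 0.019 + 0.010 = 0.167.
P(Die1 ∈ {b, d}) = 0.152 + 0.167 = 0.319; P(Die2=b, Die1 ∈ {b, d}) = 0.064 + 0.075 = 0.139.
P(Die2=b | Die1 ∈ {b, d}) = 0.139/0.319 = 0.43574.

0.43574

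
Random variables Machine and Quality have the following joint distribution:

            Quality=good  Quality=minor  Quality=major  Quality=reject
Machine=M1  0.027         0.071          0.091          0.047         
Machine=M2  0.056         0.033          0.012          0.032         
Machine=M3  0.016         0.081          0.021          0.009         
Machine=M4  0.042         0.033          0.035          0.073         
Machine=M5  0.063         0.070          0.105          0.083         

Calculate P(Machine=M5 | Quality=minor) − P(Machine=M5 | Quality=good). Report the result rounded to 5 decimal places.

-0.06577

P(Quality=minor) = 0.071 + 0.033 + 0.081 + 0.033 + 0.070 = 0.288; P(Machine=M5 | Quality=minor) = 0.070/0.288 = 0.243056.
P(Quality=good) = 0.027 + 0.056 + 0.016 + 0.042 + 0.063 = 0.204; P(Machine=M5 | Quality=good) = 0.063/0.204 = 0.308824.
Difference = -0.06577.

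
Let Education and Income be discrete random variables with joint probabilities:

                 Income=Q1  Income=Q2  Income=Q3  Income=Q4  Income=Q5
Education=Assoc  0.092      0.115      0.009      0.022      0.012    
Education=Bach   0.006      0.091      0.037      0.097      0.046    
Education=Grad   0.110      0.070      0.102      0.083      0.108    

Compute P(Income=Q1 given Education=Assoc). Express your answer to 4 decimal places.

P(Education=Assoc) = 0.092 + 0.115 + 0.009 + 0.022 + 0.012 = 0.250.
P(Income=Q1 | Education=Assoc) = 0.092/0.250 = 0.3680.

0.3680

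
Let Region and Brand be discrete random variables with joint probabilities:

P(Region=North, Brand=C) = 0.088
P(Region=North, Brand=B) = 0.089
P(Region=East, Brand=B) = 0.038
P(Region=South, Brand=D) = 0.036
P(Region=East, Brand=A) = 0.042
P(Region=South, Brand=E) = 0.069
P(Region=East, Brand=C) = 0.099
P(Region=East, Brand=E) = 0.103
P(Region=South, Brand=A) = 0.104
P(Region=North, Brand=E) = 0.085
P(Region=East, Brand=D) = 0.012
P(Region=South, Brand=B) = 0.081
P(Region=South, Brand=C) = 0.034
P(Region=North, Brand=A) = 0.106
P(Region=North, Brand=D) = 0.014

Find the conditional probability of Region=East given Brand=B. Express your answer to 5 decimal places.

0.18269

P(Brand=B) = 0.089 + 0.081 + 0.038 = 0.208.
P(Region=East | Brand=B) = 0.038/0.208 = 0.18269.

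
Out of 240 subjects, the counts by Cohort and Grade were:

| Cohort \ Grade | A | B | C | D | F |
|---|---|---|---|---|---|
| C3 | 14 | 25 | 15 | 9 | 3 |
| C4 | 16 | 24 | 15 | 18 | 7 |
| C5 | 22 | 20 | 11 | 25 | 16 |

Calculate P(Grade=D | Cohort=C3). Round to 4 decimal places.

Total with Cohort=C3: 14 + 25 + 15 + 9 + 3 = 66.
P(Grade=D | Cohort=C3) = 9/66 = 0.1364.

0.1364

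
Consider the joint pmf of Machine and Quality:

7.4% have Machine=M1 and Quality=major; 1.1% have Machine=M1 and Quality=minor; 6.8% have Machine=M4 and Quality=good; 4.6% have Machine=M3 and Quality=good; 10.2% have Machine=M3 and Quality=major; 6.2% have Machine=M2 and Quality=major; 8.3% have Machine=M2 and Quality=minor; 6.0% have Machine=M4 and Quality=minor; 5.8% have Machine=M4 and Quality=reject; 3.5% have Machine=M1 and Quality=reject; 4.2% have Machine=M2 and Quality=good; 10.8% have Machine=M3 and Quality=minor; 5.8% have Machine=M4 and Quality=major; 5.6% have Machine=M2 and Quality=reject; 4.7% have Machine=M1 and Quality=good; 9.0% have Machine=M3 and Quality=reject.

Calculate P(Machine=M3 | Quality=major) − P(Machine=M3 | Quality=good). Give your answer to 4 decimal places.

0.1180

P(Quality=major) = 0.074 + 0.062 + 0.102 + 0.058 = 0.296; P(Machine=M3 | Quality=major) = 0.102/0.296 = 0.34459.
P(Quality=good) = 0.047 + 0.042 + 0.046 + 0.068 = 0.203; P(Machine=M3 | Quality=good) = 0.046/0.203 = 0.22660.
Difference = 0.1180.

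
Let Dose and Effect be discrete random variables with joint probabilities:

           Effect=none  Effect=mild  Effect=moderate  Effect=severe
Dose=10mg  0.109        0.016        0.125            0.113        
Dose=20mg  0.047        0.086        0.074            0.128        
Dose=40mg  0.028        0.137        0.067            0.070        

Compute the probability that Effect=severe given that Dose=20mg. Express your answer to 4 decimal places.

0.3821

P(Dose=20mg) = 0.047 + 0.086 + 0.074 + 0.128 = 0.335.
P(Effect=severe | Dose=20mg) = 0.128/0.335 = 0.3821.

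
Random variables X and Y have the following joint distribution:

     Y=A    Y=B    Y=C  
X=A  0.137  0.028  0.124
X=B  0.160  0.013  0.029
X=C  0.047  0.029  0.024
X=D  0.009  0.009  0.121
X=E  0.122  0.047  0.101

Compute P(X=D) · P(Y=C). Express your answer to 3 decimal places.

P(X=D) = 0.009 + 0.009 + 0.121 = 0.139.
P(Y=C) = 0.124 + 0.029 + 0.024 + 0.121 + 0.101 = 0.399.
Product: 0.139 × 0.399 = 0.055.

0.055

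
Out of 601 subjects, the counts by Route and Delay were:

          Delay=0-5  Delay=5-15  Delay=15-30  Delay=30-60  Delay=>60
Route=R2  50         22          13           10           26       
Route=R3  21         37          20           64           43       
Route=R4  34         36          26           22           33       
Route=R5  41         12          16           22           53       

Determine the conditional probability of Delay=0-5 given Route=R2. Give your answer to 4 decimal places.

0.4132

Total with Route=R2: 50 + 22 + 13 + 10 + 26 = 121.
P(Delay=0-5 | Route=R2) = 50/121 = 0.4132.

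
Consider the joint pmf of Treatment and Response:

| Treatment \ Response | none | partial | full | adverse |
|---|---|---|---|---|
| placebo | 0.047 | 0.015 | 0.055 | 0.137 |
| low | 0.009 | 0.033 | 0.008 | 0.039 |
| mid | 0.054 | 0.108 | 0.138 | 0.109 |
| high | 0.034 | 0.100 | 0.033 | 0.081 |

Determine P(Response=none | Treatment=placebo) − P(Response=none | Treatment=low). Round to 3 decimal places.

P(Treatment=placebo) = 0.047 + 0.015 + 0.055 + 0.137 = 0.254; P(Response=none | Treatment=placebo) = 0.047/0.254 = 0.1850.
P(Treatment=low) = 0.009 + 0.033 + 0.008 + 0.039 = 0.089; P(Response=none | Treatment=low) = 0.009/0.089 = 0.1011.
Difference = 0.084.

0.084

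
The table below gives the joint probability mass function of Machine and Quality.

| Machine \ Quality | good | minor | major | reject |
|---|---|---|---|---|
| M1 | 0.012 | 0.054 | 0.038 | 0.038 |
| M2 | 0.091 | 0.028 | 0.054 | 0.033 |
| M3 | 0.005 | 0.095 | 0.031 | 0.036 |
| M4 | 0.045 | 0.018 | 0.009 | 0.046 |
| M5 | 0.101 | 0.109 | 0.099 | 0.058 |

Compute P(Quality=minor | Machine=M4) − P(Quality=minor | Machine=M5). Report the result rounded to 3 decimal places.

-0.144

P(Machine=M4) = 0.045 + 0.018 + 0.009 + 0.046 = 0.118; P(Quality=minor | Machine=M4) = 0.018/0.118 = 0.1525.
P(Machine=M5) = 0.101 + 0.109 + 0.099 + 0.058 = 0.367; P(Quality=minor | Machine=M5) = 0.109/0.367 = 0.2970.
Difference = -0.144.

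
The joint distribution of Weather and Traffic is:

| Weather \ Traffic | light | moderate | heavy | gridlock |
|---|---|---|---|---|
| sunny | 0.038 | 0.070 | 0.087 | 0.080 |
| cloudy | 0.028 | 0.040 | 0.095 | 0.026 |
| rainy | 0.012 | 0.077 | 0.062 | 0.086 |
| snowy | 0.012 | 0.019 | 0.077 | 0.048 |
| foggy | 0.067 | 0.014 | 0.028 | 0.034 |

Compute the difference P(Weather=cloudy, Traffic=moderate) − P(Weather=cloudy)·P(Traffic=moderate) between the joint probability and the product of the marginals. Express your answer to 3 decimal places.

-0.002

P(Weather=cloudy) = 0.028 + 0.040 + 0.095 + 0.026 = 0.189.
P(Traffic=moderate) = 0.070 + 0.040 + 0.077 + 0.019 + 0.014 = 0.220.
P(Weather=cloudy, Traffic=moderate) − P(Weather=cloudy)P(Traffic=moderate) = 0.040 − 0.189×0.220 = -0.002.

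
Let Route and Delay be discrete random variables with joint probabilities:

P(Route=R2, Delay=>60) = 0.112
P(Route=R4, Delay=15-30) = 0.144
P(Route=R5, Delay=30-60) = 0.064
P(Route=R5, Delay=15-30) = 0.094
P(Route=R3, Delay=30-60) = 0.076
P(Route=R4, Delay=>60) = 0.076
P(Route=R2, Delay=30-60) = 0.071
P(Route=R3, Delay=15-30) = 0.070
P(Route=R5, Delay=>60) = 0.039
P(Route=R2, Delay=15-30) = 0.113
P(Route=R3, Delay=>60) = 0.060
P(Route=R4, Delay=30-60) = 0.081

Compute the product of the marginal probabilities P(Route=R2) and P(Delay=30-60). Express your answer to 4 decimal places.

0.0864

P(Route=R2) = 0.113 + 0.071 + 0.112 = 0.296.
P(Delay=30-60) = 0.071 + 0.076 + 0.081 + 0.064 = 0.292.
Product: 0.296 × 0.292 = 0.0864.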